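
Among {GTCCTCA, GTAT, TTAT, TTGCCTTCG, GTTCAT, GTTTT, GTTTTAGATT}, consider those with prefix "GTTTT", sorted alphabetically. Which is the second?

DFS of the "GTTTT" subtree visits, in order: "GTTTT", "GTTTTAGATT"
Position 2: GTTTTAGATT

GTTTTAGATT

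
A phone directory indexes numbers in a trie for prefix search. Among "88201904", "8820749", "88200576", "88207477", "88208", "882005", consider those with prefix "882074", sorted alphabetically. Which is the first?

DFS of the "882074" subtree visits, in order: "88207477", "8820749"
Position 1: 88207477

88207477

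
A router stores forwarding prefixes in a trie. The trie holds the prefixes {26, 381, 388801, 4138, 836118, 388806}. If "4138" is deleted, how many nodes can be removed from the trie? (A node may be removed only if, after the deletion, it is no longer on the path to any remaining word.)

4

A node on "4138"'s path can go only if nothing else ends at it or branches off below it.
No other word shares any prefix with "4138", so all 4 of its nodes go.
Nodes removed: 4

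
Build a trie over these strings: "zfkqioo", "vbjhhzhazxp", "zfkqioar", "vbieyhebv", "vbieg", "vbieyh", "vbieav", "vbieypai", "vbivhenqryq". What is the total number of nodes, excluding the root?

41

Trace insertions, counting only characters that open a new branch:
  "zfkqioo" → 7 new (z, f, k, q, i, o, o)
  "vbjhhzhazxp" → 11 new (v, b, j, h, h, z, h, a, z, x, p)
  "zfkqioar" → prefix "zfkqio" already present; 2 new (a, r)
  "vbieyhebv" → prefix "vb" already present; 7 new (i, e, y, h, e, b, v)
  "vbieg" → prefix "vbie" already present; 1 new (g)
  "vbieyh" → prefix "vbieyh" already present; 0 new (none)
  "vbieav" → prefix "vbie" already present; 2 new (a, v)
  "vbieypai" → prefix "vbiey" already present; 3 new (p, a, i)
  "vbivhenqryq" → prefix "vbi" already present; 8 new (v, h, e, n, q, r, y, q)
Total nodes = 7 + 11 + 2 + 7 + 1 + 0 + 2 + 3 + 8 = 41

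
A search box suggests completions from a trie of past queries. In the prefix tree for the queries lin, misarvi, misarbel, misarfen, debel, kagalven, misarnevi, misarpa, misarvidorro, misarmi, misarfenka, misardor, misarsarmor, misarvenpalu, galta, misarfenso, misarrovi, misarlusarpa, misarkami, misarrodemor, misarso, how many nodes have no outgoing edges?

19

A leaf is a node with no children — equivalently, the end of a word that is not a proper prefix of any other stored word.
Those words: "debel", "galta", "kagalven", "lin", "misarbel", "misardor", "misarfenka", "misarfenso", "misarkami", "misarlusarpa", "misarmi", "misarnevi", "misarpa", "misarrodemor", "misarrovi", "misarsarmor", "misarso", "misarvenpalu", "misarvidorro"
Leaf count: 19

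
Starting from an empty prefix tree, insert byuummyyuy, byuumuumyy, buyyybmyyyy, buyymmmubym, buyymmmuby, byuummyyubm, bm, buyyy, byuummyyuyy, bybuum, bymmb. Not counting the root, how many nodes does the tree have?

43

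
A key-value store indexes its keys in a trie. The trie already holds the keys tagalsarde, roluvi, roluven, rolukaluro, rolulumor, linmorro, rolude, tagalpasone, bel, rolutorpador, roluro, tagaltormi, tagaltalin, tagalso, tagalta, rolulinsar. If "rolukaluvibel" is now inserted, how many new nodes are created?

5

The longest prefix of "rolukaluvibel" already in the trie is "rolukalu" (length 8).
So 13 − 8 = 5 new nodes.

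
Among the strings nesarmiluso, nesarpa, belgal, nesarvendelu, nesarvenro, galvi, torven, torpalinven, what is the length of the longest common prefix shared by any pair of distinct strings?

8

The deepest shared node is where two words last agree before diverging.
"nesarvendelu" and "nesarvenro" agree on "nesarven" (8 characters) before diverging; nothing deeper is shared.
Longest shared-prefix length: 8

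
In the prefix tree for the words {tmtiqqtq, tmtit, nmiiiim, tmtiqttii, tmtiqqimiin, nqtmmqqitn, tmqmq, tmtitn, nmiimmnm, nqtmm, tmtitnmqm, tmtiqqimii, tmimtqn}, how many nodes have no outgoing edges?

9

Leaves are exactly the stored words that no other stored word extends.
Those words: "nmiiiim", "nmiimmnm", "nqtmmqqitn", "tmimtqn", "tmqmq", "tmtiqqimiin", "tmtiqqtq", "tmtiqttii", "tmtitnmqm"
Leaf count: 9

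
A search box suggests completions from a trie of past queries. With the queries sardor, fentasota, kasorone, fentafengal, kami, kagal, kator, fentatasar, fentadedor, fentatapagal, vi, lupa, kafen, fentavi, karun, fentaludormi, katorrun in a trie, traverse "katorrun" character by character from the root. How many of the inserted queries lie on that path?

2

Check each prefix of "katorrun" against the stored set — each match is an end-marker on the path.
Prefixes of the query that are stored words: "kator", "katorrun"
Count: 2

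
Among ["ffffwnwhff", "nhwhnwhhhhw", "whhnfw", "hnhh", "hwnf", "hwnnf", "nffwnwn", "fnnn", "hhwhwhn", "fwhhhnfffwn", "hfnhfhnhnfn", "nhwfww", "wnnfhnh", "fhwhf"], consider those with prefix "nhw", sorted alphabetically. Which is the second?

nhwhnwhhhhw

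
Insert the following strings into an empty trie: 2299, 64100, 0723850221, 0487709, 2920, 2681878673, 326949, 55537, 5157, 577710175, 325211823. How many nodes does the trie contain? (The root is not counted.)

66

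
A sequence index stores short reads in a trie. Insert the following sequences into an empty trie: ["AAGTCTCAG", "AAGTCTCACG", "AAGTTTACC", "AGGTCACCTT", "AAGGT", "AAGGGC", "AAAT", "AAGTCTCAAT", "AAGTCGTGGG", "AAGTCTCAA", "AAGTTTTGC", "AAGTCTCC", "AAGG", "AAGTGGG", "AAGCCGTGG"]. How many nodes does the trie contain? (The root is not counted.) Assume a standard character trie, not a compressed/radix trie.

Count nodes per top-level branch (shared prefixes stored once):
  'A'-branch (AAAT, AAGCCGTGG, AAGG, AAGGGC, AAGGT, AAGTCGTGGG, AAGTCTCAA, AAGTCTCAAT, AAGTCTCACG, AAGTCTCAG, AAGTCTCC, AAGTGGG, AAGTTTACC, AAGTTTTGC, AGGTCACCTT): 51 nodes
Sum: 51

51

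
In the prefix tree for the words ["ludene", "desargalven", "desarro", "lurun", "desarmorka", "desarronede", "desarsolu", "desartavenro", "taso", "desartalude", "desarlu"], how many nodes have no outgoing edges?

10

A leaf is a node with no children — equivalently, the end of a word that is not a proper prefix of any other stored word.
Those words: "desargalven", "desarlu", "desarmorka", "desarronede", "desarsolu", "desartalude", "desartavenro", "ludene", "lurun", "taso"
Leaf count: 10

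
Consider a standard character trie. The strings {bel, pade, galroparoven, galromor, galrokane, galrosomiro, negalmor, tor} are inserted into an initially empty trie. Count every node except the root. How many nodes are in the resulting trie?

43

Insert word by word; a character creates a node only if that edge doesn't already exist:
  "bel" → 3 new (b, e, l)
  "pade" → 4 new (p, a, d, e)
  "galroparoven" → 12 new (g, a, l, r, o, p, a, r, o, v, e, n)
  "galromor" → prefix "galro" already present; 3 new (m, o, r)
  "galrokane" → prefix "galro" already present; 4 new (k, a, n, e)
  "galrosomiro" → prefix "galro" already present; 6 new (s, o, m, i, r, o)
  "negalmor" → 8 new (n, e, g, a, l, m, o, r)
  "tor" → 3 new (t, o, r)
Total nodes = 3 + 4 + 12 + 3 + 4 + 6 + 8 + 3 = 43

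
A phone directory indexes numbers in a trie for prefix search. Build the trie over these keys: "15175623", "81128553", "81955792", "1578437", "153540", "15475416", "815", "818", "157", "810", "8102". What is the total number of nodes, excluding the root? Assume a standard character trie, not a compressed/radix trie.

Trace insertions, counting only characters that open a new branch:
  "15175623" → 8 new (1, 5, 1, 7, 5, 6, 2, 3)
  "81128553" → 8 new (8, 1, 1, 2, 8, 5, 5, 3)
  "81955792" → prefix "81" already present; 6 new (9, 5, 5, 7, 9, 2)
  "1578437" → prefix "15" already present; 5 new (7, 8, 4, 3, 7)
  "153540" → prefix "15" already present; 4 new (3, 5, 4, 0)
  "15475416" → prefix "15" already present; 6 new (4, 7, 5, 4, 1, 6)
  "815" → prefix "81" already present; 1 new (5)
  "818" → prefix "81" already present; 1 new (8)
  "157" → prefix "157" already present; 0 new (none)
  "810" → prefix "81" already present; 1 new (0)
  "8102" → prefix "810" already present; 1 new (2)
Total nodes = 8 + 8 + 6 + 5 + 4 + 6 + 1 + 1 + 0 + 1 + 1 = 41

41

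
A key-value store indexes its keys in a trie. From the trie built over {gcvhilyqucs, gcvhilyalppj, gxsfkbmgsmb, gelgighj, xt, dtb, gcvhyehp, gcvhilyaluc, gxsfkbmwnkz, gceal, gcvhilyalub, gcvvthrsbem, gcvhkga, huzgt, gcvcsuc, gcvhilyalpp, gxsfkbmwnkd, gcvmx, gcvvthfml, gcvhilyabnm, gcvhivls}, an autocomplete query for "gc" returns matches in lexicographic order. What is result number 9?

Words with prefix "gc", in lexicographic order: "gceal", "gcvcsuc", "gcvhilyabnm", "gcvhilyalpp", "gcvhilyalppj", "gcvhilyalub", "gcvhilyaluc", "gcvhilyqucs", "gcvhivls", "gcvhkga", "gcvhyehp", "gcvmx", "gcvvthfml", "gcvvthrsbem"
The 9th is gcvhivls.

gcvhivls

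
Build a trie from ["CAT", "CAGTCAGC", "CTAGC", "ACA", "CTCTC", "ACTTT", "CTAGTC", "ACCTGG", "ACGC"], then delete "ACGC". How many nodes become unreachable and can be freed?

Walk "ACGC" from the leaf back toward the root, removing each node that no remaining word uses.
The suffix "GC" (2 nodes) is used only by "ACGC"; the node for "AC" still has the child "A", so pruning stops there.
Nodes removed: 2

2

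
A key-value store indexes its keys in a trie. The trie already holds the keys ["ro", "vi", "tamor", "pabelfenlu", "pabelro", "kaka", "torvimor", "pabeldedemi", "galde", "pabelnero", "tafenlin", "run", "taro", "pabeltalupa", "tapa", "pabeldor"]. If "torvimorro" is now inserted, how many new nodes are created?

Walking "torvimorro" from the root, the first 8 characters ("torvimor") follow existing edges; "r" is the first miss.
New nodes needed: |"torvimorro"| − 8 = 10 − 8 = 2.

2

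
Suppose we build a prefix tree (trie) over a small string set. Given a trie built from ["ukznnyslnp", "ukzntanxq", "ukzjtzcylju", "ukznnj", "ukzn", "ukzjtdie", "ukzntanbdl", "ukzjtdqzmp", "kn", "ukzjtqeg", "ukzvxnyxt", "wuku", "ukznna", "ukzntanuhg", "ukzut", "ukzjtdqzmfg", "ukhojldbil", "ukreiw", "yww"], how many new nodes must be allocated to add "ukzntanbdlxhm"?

3

The longest prefix of "ukzntanbdlxhm" already in the trie is "ukzntanbdl" (length 10).
Each of the 3 remaining characters creates one node.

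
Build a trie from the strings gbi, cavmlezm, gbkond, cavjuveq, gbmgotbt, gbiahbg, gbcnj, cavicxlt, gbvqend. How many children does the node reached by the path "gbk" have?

1

The children of the "gbk" node are the distinct next characters among strings starting with "gbk".
Distinct next characters after "gbk": o.
That node has 1 child edge.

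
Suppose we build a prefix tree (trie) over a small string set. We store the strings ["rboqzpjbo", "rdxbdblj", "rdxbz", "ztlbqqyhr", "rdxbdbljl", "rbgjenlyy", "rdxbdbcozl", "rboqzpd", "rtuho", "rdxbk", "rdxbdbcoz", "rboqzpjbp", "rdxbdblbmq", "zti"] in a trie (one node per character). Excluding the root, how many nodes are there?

49

For each word, the new-node count is its length minus the longest prefix already in the trie:
  "rboqzpjbo" → 9 new (r, b, o, q, z, p, j, b, o)
  "rdxbdblj" → prefix "r" already present; 7 new (d, x, b, d, b, l, j)
  "rdxbz" → prefix "rdxb" already present; 1 new (z)
  "ztlbqqyhr" → 9 new (z, t, l, b, q, q, y, h, r)
  "rdxbdbljl" → prefix "rdxbdblj" already present; 1 new (l)
  "rbgjenlyy" → prefix "rb" already present; 7 new (g, j, e, n, l, y, y)
  "rdxbdbcozl" → prefix "rdxbdb" already present; 4 new (c, o, z, l)
  "rboqzpd" → prefix "rboqzp" already present; 1 new (d)
  "rtuho" → prefix "r" already present; 4 new (t, u, h, o)
  "rdxbk" → prefix "rdxb" already present; 1 new (k)
  "rdxbdbcoz" → prefix "rdxbdbcoz" already present; 0 new (none)
  "rboqzpjbp" → prefix "rboqzpjb" already present; 1 new (p)
  "rdxbdblbmq" → prefix "rdxbdbl" already present; 3 new (b, m, q)
  "zti" → prefix "zt" already present; 1 new (i)
Total nodes = 9 + 7 + 1 + 9 + 1 + 7 + 4 + 1 + 4 + 1 + 0 + 1 + 3 + 1 = 49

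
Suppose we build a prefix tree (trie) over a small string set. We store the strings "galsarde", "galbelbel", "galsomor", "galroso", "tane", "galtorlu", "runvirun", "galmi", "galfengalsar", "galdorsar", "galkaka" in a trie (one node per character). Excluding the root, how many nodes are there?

60

Trace insertions, counting only characters that open a new branch:
  "galsarde" → 8 new (g, a, l, s, a, r, d, e)
  "galbelbel" → prefix "gal" already present; 6 new (b, e, l, b, e, l)
  "galsomor" → prefix "gals" already present; 4 new (o, m, o, r)
  "galroso" → prefix "gal" already present; 4 new (r, o, s, o)
  "tane" → 4 new (t, a, n, e)
  "galtorlu" → prefix "gal" already present; 5 new (t, o, r, l, u)
  "runvirun" → 8 new (r, u, n, v, i, r, u, n)
  "galmi" → prefix "gal" already present; 2 new (m, i)
  "galfengalsar" → prefix "gal" already present; 9 new (f, e, n, g, a, l, s, a, r)
  "galdorsar" → prefix "gal" already present; 6 new (d, o, r, s, a, r)
  "galkaka" → prefix "gal" already present; 4 new (k, a, k, a)
Total nodes = 8 + 6 + 4 + 4 + 4 + 5 + 8 + 2 + 9 + 6 + 4 = 60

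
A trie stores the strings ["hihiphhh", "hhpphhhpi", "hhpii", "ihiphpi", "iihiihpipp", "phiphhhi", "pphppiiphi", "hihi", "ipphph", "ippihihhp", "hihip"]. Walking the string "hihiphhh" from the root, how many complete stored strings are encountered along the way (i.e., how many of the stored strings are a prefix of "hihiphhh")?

3

Check each prefix of "hihiphhh" against the stored set — each match is an end-marker on the path.
Prefixes of the query that are stored words: "hihi", "hihip", "hihiphhh"
Count: 3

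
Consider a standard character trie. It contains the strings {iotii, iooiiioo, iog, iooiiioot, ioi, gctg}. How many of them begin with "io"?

Walk to "io"; the words in its subtree are exactly those with that prefix.
Words under "io": iog, ioi, iooiiioo, iooiiioot, iotii
Count: 5

5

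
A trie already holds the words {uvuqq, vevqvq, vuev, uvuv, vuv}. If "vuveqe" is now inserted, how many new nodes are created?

3

"vuv" is already a path in the trie; the remaining "eqe" must be added.
New nodes needed: |"vuveqe"| − 3 = 6 − 3 = 3.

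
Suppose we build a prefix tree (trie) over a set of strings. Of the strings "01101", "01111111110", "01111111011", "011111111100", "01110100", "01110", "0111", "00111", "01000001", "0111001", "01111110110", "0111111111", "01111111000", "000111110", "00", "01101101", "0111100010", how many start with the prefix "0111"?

11

Traverse to the node for "0111", then collect every word in that subtree.
Matches: "0111", "01110", "0111001", "01110100", "0111100010", "01111110110", "01111111000", "01111111011", "0111111111", "01111111110", "011111111100"
Count: 11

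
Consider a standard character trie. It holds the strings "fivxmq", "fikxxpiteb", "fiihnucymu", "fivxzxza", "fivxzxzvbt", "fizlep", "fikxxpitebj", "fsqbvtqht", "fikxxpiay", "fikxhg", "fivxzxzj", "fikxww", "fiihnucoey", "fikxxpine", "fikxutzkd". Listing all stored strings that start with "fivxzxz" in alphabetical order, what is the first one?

fivxzxza

DFS of the "fivxzxz" subtree visits, in order: "fivxzxza", "fivxzxzj", "fivxzxzvbt"
The 1st is fivxzxza.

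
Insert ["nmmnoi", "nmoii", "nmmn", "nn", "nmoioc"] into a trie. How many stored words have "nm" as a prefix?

Traverse to the node for "nm", then collect every word in that subtree.
Words under "nm": nmmn, nmmnoi, nmoii, nmoioc
Count: 4

4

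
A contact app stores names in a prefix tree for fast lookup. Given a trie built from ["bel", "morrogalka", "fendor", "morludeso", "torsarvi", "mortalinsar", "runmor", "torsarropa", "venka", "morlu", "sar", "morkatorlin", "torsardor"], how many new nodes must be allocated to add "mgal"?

3

The longest prefix of "mgal" already in the trie is "m" (length 1).
New nodes needed: |"mgal"| − 1 = 4 − 1 = 3.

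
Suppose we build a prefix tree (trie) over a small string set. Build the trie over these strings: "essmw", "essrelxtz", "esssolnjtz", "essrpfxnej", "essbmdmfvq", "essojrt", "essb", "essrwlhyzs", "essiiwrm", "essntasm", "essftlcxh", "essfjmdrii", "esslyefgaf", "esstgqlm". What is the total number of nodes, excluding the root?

75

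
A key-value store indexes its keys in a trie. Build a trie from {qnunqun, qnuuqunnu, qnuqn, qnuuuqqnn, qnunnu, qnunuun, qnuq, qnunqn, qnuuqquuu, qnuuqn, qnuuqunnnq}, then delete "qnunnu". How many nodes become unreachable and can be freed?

Walk "qnunnu" from the leaf back toward the root, removing each node that no remaining word uses.
The suffix "nu" (2 nodes) is used only by "qnunnu"; the node for "qnun" still has the child "q", so pruning stops there.
Nodes removed: 2

2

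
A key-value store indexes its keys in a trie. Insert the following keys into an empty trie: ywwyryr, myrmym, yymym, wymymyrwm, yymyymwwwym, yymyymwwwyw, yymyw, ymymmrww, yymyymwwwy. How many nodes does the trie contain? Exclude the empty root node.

42

Trace insertions, counting only characters that open a new branch:
  "ywwyryr" → 7 new (y, w, w, y, r, y, r)
  "myrmym" → 6 new (m, y, r, m, y, m)
  "yymym" → prefix "y" already present; 4 new (y, m, y, m)
  "wymymyrwm" → 9 new (w, y, m, y, m, y, r, w, m)
  "yymyymwwwym" → prefix "yymy" already present; 7 new (y, m, w, w, w, y, m)
  "yymyymwwwyw" → prefix "yymyymwwwy" already present; 1 new (w)
  "yymyw" → prefix "yymy" already present; 1 new (w)
  "ymymmrww" → prefix "y" already present; 7 new (m, y, m, m, r, w, w)
  "yymyymwwwy" → prefix "yymyymwwwy" already present; 0 new (none)
Total nodes = 7 + 6 + 4 + 9 + 7 + 1 + 1 + 7 + 0 = 42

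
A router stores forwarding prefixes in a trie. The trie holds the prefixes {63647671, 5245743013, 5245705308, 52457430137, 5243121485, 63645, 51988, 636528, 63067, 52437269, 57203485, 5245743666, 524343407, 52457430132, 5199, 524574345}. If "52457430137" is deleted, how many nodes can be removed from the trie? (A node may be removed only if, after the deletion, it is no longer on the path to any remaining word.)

1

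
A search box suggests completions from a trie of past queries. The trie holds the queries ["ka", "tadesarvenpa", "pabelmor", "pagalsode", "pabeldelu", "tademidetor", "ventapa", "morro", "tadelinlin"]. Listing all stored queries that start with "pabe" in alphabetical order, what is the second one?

DFS of the "pabe" subtree visits, in order: "pabeldelu", "pabelmor"
The 2nd is pabelmor.

pabelmor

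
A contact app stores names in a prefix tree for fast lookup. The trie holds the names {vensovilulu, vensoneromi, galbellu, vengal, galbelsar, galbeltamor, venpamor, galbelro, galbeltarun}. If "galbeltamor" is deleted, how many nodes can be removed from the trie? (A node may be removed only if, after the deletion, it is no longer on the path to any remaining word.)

3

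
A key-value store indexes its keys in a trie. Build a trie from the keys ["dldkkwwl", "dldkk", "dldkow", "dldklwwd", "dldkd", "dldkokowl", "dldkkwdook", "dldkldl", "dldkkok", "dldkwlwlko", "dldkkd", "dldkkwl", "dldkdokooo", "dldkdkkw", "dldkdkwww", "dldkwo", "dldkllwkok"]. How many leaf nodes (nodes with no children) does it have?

Leaves are exactly the stored words that no other stored word extends.
Those words: "dldkdkkw", "dldkdkwww", "dldkdokooo", "dldkkd", "dldkkok", "dldkkwdook", "dldkkwl", "dldkkwwl", "dldkldl", "dldkllwkok", "dldklwwd", "dldkokowl", "dldkow", "dldkwlwlko", "dldkwo"
Leaf count: 15

15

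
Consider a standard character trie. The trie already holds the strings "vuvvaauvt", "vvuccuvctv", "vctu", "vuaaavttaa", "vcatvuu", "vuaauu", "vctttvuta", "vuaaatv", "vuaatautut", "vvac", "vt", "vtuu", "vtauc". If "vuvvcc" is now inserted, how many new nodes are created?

Walking "vuvvcc" from the root, the first 4 characters ("vuvv") follow existing edges; "c" is the first miss.
Each of the 2 remaining characters creates one node.

2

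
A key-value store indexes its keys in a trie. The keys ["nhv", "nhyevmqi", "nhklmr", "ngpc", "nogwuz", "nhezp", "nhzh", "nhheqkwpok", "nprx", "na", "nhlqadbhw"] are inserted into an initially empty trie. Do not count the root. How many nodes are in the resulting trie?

45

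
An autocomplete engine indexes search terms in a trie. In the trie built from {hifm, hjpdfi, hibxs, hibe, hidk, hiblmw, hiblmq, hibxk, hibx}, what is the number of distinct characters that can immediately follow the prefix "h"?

Walk "h" from the root, arriving at one node.
Distinct next characters after "h": i, j.
That node has 2 child edges.

2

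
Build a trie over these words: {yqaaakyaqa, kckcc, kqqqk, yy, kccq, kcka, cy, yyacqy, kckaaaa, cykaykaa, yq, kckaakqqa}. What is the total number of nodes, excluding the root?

Count nodes per top-level branch (shared prefixes stored once):
  'c'-branch (cy, cykaykaa): 8 nodes
  'k'-branch (kccq, kcka, kckaaaa, kckaakqqa, kckcc, kqqqk): 19 nodes
  'y'-branch (yq, yqaaakyaqa, yy, yyacqy): 15 nodes
Sum: 42

42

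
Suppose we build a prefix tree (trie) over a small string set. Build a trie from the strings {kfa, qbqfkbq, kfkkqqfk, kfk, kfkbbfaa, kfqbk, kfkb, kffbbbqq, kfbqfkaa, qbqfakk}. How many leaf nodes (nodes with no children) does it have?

8

Leaves are exactly the stored words that no other stored word extends.
Those words: "kfa", "kfbqfkaa", "kffbbbqq", "kfkbbfaa", "kfkkqqfk", "kfqbk", "qbqfakk", "qbqfkbq"
Leaf count: 8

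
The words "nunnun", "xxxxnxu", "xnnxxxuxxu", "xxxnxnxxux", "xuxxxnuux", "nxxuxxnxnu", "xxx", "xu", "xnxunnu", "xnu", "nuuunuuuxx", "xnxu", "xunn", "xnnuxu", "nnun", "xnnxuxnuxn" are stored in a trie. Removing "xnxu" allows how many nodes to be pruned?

After clearing the end-marker at "xnxu", prune upward until reaching a node still needed by another word.
Every node on "xnxu" is still needed (e.g. by "xnxunnu"), so nothing is freed.
Nodes removed: 0

0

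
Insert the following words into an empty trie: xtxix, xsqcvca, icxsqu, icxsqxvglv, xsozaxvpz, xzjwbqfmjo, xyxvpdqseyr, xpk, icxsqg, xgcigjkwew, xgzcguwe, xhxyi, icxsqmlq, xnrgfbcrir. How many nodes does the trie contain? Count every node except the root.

Trace insertions, counting only characters that open a new branch:
  "xtxix" → 5 new (x, t, x, i, x)
  "xsqcvca" → prefix "x" already present; 6 new (s, q, c, v, c, a)
  "icxsqu" → 6 new (i, c, x, s, q, u)
  "icxsqxvglv" → prefix "icxsq" already present; 5 new (x, v, g, l, v)
  "xsozaxvpz" → prefix "xs" already present; 7 new (o, z, a, x, v, p, z)
  "xzjwbqfmjo" → prefix "x" already present; 9 new (z, j, w, b, q, f, m, j, o)
  "xyxvpdqseyr" → prefix "x" already present; 10 new (y, x, v, p, d, q, s, e, y, r)
  "xpk" → prefix "x" already present; 2 new (p, k)
  "icxsqg" → prefix "icxsq" already present; 1 new (g)
  "xgcigjkwew" → prefix "x" already present; 9 new (g, c, i, g, j, k, w, e, w)
  "xgzcguwe" → prefix "xg" already present; 6 new (z, c, g, u, w, e)
  "xhxyi" → prefix "x" already present; 4 new (h, x, y, i)
  "icxsqmlq" → prefix "icxsq" already present; 3 new (m, l, q)
  "xnrgfbcrir" → prefix "x" already present; 9 new (n, r, g, f, b, c, r, i, r)
Total nodes = 5 + 6 + 6 + 5 + 7 + 9 + 10 + 2 + 1 + 9 + 6 + 4 + 3 + 9 = 82

82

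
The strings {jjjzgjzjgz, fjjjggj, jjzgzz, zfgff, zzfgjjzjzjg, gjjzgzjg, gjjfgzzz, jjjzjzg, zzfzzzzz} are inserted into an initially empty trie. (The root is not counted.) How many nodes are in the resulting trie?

57

Count nodes per top-level branch (shared prefixes stored once):
  'f'-branch (fjjjggj): 7 nodes
  'g'-branch (gjjfgzzz, gjjzgzjg): 13 nodes
  'j'-branch (jjjzgjzjgz, jjjzjzg, jjzgzz): 17 nodes
  'z'-branch (zfgff, zzfgjjzjzjg, zzfzzzzz): 20 nodes
Sum: 57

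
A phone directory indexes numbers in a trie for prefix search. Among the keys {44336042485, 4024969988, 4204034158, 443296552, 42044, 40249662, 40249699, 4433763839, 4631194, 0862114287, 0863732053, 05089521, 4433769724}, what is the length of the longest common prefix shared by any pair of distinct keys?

Equivalently: take the maximum, over all pairs, of their longest common prefix length.
"40249699" and "4024969988" agree on "40249699" (8 characters) before diverging; nothing deeper is shared.
Longest shared-prefix length: 8

8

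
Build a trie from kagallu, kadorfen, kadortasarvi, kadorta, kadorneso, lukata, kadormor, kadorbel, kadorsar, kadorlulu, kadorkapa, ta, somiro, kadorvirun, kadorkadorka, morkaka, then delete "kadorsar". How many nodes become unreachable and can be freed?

After clearing the end-marker at "kadorsar", prune upward until reaching a node still needed by another word.
The suffix "sar" (3 nodes) is used only by "kadorsar"; the node for "kador" still has the child "f", so pruning stops there.
Nodes removed: 3

3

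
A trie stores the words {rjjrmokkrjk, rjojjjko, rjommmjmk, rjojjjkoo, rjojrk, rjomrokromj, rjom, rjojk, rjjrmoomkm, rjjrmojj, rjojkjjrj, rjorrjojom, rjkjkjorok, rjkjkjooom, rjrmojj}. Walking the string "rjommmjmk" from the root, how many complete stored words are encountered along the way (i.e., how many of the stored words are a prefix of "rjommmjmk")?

2

Check each prefix of "rjommmjmk" against the stored set — each match is an end-marker on the path.
Prefixes of the query that are stored words: "rjom", "rjommmjmk"
Count: 2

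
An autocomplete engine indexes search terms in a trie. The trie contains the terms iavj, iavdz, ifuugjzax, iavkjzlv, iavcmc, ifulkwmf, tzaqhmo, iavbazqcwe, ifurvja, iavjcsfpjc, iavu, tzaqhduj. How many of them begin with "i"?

Filter for entries beginning with "i":
Matches: "iavbazqcwe", "iavcmc", "iavdz", "iavj", "iavjcsfpjc", "iavkjzlv", "iavu", "ifulkwmf", "ifurvja", "ifuugjzax"
Count: 10

10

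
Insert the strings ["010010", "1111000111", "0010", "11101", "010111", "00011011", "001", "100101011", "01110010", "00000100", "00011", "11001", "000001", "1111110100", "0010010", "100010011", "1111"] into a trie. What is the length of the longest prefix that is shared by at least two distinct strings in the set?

6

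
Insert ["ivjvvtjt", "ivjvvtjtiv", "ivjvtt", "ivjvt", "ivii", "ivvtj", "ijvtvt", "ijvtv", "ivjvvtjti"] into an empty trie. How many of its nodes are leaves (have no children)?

5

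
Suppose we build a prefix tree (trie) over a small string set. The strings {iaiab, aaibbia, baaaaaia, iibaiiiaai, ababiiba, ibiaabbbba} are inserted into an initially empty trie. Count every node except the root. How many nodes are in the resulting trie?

Trace insertions, counting only characters that open a new branch:
  "iaiab" → 5 new (i, a, i, a, b)
  "aaibbia" → 7 new (a, a, i, b, b, i, a)
  "baaaaaia" → 8 new (b, a, a, a, a, a, i, a)
  "iibaiiiaai" → prefix "i" already present; 9 new (i, b, a, i, i, i, a, a, i)
  "ababiiba" → prefix "a" already present; 7 new (b, a, b, i, i, b, a)
  "ibiaabbbba" → prefix "i" already present; 9 new (b, i, a, a, b, b, b, b, a)
Total nodes = 5 + 7 + 8 + 9 + 7 + 9 = 45

45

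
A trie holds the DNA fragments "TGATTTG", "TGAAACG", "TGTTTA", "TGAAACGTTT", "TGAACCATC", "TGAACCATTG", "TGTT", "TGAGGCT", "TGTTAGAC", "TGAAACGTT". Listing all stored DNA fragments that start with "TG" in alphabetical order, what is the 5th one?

TGAACCATTG

DFS of the "TG" subtree visits, in order: "TGAAACG", "TGAAACGTT", "TGAAACGTTT", "TGAACCATC", "TGAACCATTG", "TGAGGCT", "TGATTTG", "TGTT", "TGTTAGAC", "TGTTTA"
The 5th is TGAACCATTG.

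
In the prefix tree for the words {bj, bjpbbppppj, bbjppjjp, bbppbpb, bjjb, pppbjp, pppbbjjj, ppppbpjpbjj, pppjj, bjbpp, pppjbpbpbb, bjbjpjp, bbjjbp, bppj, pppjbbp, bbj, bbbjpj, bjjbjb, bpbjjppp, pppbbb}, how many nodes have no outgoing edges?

17

A leaf is a node with no children — equivalently, the end of a word that is not a proper prefix of any other stored word.
Those words: "bbbjpj", "bbjjbp", "bbjppjjp", "bbppbpb", "bjbjpjp", "bjbpp", "bjjbjb", "bjpbbppppj", "bpbjjppp", "bppj", "pppbbb", "pppbbjjj", "pppbjp", "pppjbbp", "pppjbpbpbb", "pppjj", "ppppbpjpbjj"
Leaf count: 17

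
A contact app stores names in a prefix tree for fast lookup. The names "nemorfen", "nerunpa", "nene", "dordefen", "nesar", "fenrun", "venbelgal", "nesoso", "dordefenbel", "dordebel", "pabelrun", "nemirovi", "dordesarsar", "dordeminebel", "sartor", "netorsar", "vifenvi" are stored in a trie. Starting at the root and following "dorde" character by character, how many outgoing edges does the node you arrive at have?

4

Follow the path "dorde" to its node, then look at its outgoing edges.
Characters that immediately follow "dorde" among the stored strings: {b, f, m, s}.
That node has 4 child edges.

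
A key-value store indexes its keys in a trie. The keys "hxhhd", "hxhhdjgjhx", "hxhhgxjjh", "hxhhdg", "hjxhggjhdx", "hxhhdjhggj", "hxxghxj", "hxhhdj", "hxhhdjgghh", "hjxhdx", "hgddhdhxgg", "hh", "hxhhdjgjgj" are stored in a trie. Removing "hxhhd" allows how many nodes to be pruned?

Walk "hxhhd" from the leaf back toward the root, removing each node that no remaining word uses.
Every node on "hxhhd" is still needed (e.g. by "hxhhdjgjhx"), so nothing is freed.
Nodes removed: 0

0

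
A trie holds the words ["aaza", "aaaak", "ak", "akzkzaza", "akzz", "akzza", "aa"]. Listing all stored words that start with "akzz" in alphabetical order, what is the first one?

akzz

Words with prefix "akzz", in lexicographic order: "akzz", "akzza"
Position 1: akzz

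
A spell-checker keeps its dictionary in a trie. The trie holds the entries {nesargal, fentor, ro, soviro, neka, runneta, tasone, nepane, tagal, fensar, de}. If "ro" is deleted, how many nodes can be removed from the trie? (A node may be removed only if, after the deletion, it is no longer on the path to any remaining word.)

1

A node on "ro"'s path can go only if nothing else ends at it or branches off below it.
The suffix "o" (1 node) is used only by "ro"; the node for "r" still has the child "u", so pruning stops there.
Nodes removed: 1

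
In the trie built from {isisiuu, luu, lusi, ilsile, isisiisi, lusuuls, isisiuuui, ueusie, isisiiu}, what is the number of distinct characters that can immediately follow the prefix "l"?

1

Follow the path "l" to its node, then look at its outgoing edges.
Characters that immediately follow "l" among the stored strings: {u}.
That node has 1 child edge.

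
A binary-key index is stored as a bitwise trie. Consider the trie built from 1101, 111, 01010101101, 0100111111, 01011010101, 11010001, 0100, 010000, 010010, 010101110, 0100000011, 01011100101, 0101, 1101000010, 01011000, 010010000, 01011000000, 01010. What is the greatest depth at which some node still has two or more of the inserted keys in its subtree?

8

The deepest shared node is where two words last agree before diverging.
"01011000" and "01011000000" agree on "01011000" (8 characters) before diverging; nothing deeper is shared.
Longest shared-prefix length: 8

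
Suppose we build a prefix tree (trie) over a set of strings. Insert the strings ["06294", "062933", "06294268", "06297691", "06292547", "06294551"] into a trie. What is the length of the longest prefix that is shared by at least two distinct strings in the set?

5

Look for the deepest trie node that still has at least two words in its subtree.
"06294" and "06294268" agree on "06294" (5 characters) before diverging; nothing deeper is shared.
Longest shared-prefix length: 5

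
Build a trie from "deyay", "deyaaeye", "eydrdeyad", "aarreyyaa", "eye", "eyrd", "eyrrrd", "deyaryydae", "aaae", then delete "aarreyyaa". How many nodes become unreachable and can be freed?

Walk "aarreyyaa" from the leaf back toward the root, removing each node that no remaining word uses.
The suffix "rreyyaa" (7 nodes) is used only by "aarreyyaa"; the node for "aa" still has the child "a", so pruning stops there.
Nodes removed: 7

7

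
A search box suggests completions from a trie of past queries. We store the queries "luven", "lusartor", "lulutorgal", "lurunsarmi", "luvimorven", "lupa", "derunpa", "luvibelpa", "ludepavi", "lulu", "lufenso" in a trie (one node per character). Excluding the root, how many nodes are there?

Trace insertions, counting only characters that open a new branch:
  "luven" → 5 new (l, u, v, e, n)
  "lusartor" → prefix "lu" already present; 6 new (s, a, r, t, o, r)
  "lulutorgal" → prefix "lu" already present; 8 new (l, u, t, o, r, g, a, l)
  "lurunsarmi" → prefix "lu" already present; 8 new (r, u, n, s, a, r, m, i)
  "luvimorven" → prefix "luv" already present; 7 new (i, m, o, r, v, e, n)
  "lupa" → prefix "lu" already present; 2 new (p, a)
  "derunpa" → 7 new (d, e, r, u, n, p, a)
  "luvibelpa" → prefix "luvi" already present; 5 new (b, e, l, p, a)
  "ludepavi" → prefix "lu" already present; 6 new (d, e, p, a, v, i)
  "lulu" → prefix "lulu" already present; 0 new (none)
  "lufenso" → prefix "lu" already present; 5 new (f, e, n, s, o)
Total nodes = 5 + 6 + 8 + 8 + 7 + 2 + 7 + 5 + 6 + 0 + 5 = 59

59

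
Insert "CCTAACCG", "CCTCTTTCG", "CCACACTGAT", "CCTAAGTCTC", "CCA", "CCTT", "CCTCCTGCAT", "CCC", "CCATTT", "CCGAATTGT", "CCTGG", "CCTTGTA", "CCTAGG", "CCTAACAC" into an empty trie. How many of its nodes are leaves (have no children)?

12

A leaf is a node with no children — equivalently, the end of a word that is not a proper prefix of any other stored word.
Those words: "CCACACTGAT", "CCATTT", "CCC", "CCGAATTGT", "CCTAACAC", "CCTAACCG", "CCTAAGTCTC", "CCTAGG", "CCTCCTGCAT", "CCTCTTTCG", "CCTGG", "CCTTGTA"
Leaf count: 12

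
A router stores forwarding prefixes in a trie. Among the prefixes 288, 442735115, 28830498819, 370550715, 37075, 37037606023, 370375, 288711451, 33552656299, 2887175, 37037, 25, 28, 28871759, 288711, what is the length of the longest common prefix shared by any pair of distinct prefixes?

Look for the deepest trie node that still has at least two words in its subtree.
"2887175" and "28871759" agree on "2887175" (7 characters) before diverging; nothing deeper is shared.
Longest shared-prefix length: 7

7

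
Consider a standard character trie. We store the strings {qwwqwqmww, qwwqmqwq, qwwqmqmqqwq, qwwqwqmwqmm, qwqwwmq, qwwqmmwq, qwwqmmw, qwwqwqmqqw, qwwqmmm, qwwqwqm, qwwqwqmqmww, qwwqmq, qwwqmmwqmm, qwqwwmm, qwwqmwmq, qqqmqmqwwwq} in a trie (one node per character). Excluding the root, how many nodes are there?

For each word, the new-node count is its length minus the longest prefix already in the trie:
  "qwwqwqmww" → 9 new (q, w, w, q, w, q, m, w, w)
  "qwwqmqwq" → prefix "qwwq" already present; 4 new (m, q, w, q)
  "qwwqmqmqqwq" → prefix "qwwqmq" already present; 5 new (m, q, q, w, q)
  "qwwqwqmwqmm" → prefix "qwwqwqmw" already present; 3 new (q, m, m)
  "qwqwwmq" → prefix "qw" already present; 5 new (q, w, w, m, q)
  "qwwqmmwq" → prefix "qwwqm" already present; 3 new (m, w, q)
  "qwwqmmw" → prefix "qwwqmmw" already present; 0 new (none)
  "qwwqwqmqqw" → prefix "qwwqwqm" already present; 3 new (q, q, w)
  "qwwqmmm" → prefix "qwwqmm" already present; 1 new (m)
  "qwwqwqm" → prefix "qwwqwqm" already present; 0 new (none)
  "qwwqwqmqmww" → prefix "qwwqwqmq" already present; 3 new (m, w, w)
  "qwwqmq" → prefix "qwwqmq" already present; 0 new (none)
  "qwwqmmwqmm" → prefix "qwwqmmwq" already present; 2 new (m, m)
  "qwqwwmm" → prefix "qwqwwm" already present; 1 new (m)
  "qwwqmwmq" → prefix "qwwqm" already present; 3 new (w, m, q)
  "qqqmqmqwwwq" → prefix "q" already present; 10 new (q, q, m, q, m, q, w, w, w, q)
Total nodes = 9 + 4 + 5 + 3 + 5 + 3 + 0 + 3 + 1 + 0 + 3 + 0 + 2 + 1 + 3 + 10 = 52

52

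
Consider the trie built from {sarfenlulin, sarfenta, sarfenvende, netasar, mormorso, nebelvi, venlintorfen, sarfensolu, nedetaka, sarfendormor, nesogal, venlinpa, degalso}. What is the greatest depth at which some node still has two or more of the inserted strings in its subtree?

6

The deepest shared node is where two words last agree before diverging.
"sarfendormor" and "sarfenlulin" agree on "sarfen" (6 characters) before diverging; nothing deeper is shared.
Longest shared-prefix length: 6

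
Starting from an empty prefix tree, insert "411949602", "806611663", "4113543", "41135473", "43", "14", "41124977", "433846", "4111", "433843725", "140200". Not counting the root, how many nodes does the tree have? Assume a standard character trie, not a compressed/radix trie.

Count nodes per top-level branch (shared prefixes stored once):
  '1'-branch (14, 140200): 6 nodes
  '4'-branch (4111, 41124977, 4113543, 41135473, 411949602, 43, 433843725, 433846): 30 nodes
  '8'-branch (806611663): 9 nodes
Sum: 45

45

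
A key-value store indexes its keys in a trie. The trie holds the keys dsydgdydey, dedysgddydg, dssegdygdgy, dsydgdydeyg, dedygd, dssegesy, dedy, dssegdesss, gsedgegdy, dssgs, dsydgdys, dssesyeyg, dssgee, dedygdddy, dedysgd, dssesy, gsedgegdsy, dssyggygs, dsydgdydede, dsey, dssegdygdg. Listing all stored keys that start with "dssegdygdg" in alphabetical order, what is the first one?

dssegdygdg

Words with prefix "dssegdygdg", in lexicographic order: "dssegdygdg", "dssegdygdgy"
The 1st is dssegdygdg.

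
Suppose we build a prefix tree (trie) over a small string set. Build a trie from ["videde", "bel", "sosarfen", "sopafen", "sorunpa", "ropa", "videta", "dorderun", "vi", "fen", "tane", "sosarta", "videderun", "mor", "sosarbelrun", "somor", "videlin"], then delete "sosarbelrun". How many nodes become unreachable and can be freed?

6

Walk "sosarbelrun" from the leaf back toward the root, removing each node that no remaining word uses.
The suffix "belrun" (6 nodes) is used only by "sosarbelrun"; the node for "sosar" still has the child "f", so pruning stops there.
Nodes removed: 6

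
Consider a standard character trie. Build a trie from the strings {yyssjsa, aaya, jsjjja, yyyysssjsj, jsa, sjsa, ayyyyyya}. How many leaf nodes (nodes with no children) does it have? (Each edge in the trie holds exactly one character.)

7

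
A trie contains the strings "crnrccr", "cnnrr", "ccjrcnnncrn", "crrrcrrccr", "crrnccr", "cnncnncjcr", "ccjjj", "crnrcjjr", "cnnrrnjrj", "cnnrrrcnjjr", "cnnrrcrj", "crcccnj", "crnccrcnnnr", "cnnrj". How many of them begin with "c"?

Filter for entries beginning with "c":
Matches: "ccjjj", "ccjrcnnncrn", "cnncnncjcr", "cnnrj", "cnnrr", "cnnrrcrj", "cnnrrnjrj", "cnnrrrcnjjr", "crcccnj", "crnccrcnnnr", "crnrccr", "crnrcjjr", "crrnccr", "crrrcrrccr"
Count: 14

14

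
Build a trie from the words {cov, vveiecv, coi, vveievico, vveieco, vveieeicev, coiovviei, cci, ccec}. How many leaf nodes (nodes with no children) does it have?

8

A leaf is a node with no children — equivalently, the end of a word that is not a proper prefix of any other stored word.
Those words: "ccec", "cci", "coiovviei", "cov", "vveieco", "vveiecv", "vveieeicev", "vveievico"
Leaf count: 8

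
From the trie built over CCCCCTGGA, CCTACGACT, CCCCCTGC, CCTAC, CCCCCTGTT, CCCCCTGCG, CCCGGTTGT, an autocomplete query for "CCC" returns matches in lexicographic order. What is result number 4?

CCCCCTGTT

Filter for "CCC…" and sort: "CCCCCTGC", "CCCCCTGCG", "CCCCCTGGA", "CCCCCTGTT", "CCCGGTTGT"
The 4th is CCCCCTGTT.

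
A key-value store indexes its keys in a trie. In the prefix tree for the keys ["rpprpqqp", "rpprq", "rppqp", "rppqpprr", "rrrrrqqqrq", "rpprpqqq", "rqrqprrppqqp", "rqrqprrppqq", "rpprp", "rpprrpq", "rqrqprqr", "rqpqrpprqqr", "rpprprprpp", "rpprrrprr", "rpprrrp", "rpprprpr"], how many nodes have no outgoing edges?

Leaves are exactly the stored words that no other stored word extends.
Those words: "rppqpprr", "rpprpqqp", "rpprpqqq", "rpprprprpp", "rpprq", "rpprrpq", "rpprrrprr", "rqpqrpprqqr", "rqrqprqr", "rqrqprrppqqp", "rrrrrqqqrq"
Leaf count: 11

11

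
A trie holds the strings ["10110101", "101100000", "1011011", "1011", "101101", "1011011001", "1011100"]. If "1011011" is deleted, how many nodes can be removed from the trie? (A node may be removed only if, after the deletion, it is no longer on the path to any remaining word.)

0

After clearing the end-marker at "1011011", prune upward until reaching a node still needed by another word.
Every node on "1011011" is still needed (e.g. by "1011011001"), so nothing is freed.
Nodes removed: 0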